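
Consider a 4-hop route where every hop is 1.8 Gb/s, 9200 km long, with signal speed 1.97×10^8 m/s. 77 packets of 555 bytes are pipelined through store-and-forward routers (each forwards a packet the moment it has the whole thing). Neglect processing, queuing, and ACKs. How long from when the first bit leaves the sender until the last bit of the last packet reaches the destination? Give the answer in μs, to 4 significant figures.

187000 μs

Per-hop transmission t_tx = L/R = 4440/1800000000 = 2.46667 μs.
Per-hop propagation t_prop = 9200000/197000000 = 46700.5 μs.
Pipeline fill: first packet needs 4·t_tx to clear all hops; remaining 76 packets each add one t_tx.
Total = (4+77-1)·t_tx + 4·t_prop = 80·2.46667 + 4·46700.5 = 187000 μs.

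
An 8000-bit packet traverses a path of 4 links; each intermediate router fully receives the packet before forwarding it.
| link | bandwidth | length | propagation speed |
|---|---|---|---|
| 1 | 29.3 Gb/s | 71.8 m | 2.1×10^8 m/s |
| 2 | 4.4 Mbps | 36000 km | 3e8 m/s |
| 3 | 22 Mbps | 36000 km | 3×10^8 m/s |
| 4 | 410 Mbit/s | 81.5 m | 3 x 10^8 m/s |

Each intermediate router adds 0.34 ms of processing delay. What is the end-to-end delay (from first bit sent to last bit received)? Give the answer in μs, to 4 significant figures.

Transmission delays (L/R per hop): 0.273038, 1818.18, 363.636, 19.5122 μs; sum = 2201.6 μs.
Propagation delays (d/s per hop): 0.341905, 120000, 120000, 0.271667 μs; sum = 240001 μs.
Processing at 3 router(s): 3 × 0.34 ms = 1020 μs.
End-to-end = 243200 μs.

243200 μs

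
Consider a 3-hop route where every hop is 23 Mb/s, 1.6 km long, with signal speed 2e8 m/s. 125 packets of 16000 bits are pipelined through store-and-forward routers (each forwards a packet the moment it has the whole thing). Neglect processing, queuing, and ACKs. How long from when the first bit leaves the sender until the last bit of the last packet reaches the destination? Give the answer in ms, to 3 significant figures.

Per-hop transmission t_tx = L/R = 16000/23000000 = 0.695652 ms.
Per-hop propagation t_prop = 1600/200000000 = 0.008 ms.
Pipeline fill: first packet needs 3·t_tx to clear all hops; remaining 124 packets each add one t_tx.
Total = (3+125-1)·t_tx + 3·t_prop = 127·0.695652 + 3·0.008 = 88.4 ms.

88.4 ms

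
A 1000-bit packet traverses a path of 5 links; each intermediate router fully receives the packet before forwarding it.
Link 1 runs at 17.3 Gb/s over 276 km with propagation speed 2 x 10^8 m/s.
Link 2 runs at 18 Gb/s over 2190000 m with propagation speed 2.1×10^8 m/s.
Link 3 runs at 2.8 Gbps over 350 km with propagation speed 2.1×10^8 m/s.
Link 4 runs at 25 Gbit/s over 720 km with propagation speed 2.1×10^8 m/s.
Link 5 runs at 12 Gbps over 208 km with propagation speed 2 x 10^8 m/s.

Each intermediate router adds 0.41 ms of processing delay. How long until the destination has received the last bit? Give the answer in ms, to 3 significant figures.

Transmission delays (L/R per hop): 5.78035e-05, 5.55556e-05, 0.000357143, 4e-05, 8.33333e-05 ms; sum = 0.000593835 ms.
Propagation delays (d/s per hop): 1.38, 10.4286, 1.66667, 3.42857, 1.04 ms; sum = 17.9438 ms.
Processing at 4 router(s): 4 × 0.41 ms = 1.64 ms.
End-to-end = 19.6 ms.

19.6 ms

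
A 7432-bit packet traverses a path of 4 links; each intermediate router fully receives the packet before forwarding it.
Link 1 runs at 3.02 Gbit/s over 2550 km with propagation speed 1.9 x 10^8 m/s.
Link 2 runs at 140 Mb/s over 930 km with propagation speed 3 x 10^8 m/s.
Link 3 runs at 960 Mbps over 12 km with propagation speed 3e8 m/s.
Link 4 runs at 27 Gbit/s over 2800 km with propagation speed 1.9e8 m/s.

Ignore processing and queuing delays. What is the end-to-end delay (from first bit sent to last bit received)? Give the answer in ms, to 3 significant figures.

31.4 ms

Transmission delays (L/R per hop): 0.00246093, 0.0530857, 0.00774167, 0.000275259 ms; sum = 0.0635636 ms.
Propagation delays (d/s per hop): 13.4211, 3.1, 0.04, 14.7368 ms; sum = 31.2979 ms.
End-to-end = 31.4 ms.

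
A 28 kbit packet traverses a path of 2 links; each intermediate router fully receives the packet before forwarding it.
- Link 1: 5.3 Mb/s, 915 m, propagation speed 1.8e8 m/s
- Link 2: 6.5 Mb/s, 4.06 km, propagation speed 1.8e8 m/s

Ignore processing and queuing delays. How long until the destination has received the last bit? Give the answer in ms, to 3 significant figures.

L = 28000 bits.
Transmission delays (L/R per hop): 5.28302, 4.30769 ms; sum = 9.59071 ms.
Propagation delays (d/s per hop): 0.00508333, 0.0225556 ms; sum = 0.0276389 ms.
End-to-end = 9.62 ms.

9.62 ms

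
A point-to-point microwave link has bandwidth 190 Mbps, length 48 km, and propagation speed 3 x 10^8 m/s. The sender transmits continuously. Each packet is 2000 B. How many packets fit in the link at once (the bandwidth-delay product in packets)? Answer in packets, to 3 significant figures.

Propagation delay = 48000 / 300000000 = 0.00016 s.
BDP = R × t_prop = 190000000 × 0.00016 = 30400 bits.
In packets of 16000 bits: 1.90 packets.

1.90 packets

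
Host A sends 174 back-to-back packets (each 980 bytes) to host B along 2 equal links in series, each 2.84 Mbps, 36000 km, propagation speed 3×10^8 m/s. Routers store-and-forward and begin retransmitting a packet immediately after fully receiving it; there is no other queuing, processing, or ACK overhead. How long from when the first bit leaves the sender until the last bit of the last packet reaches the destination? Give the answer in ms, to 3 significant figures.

Per-hop transmission t_tx = L/R = 7840/2840000 = 2.76056 ms.
Per-hop propagation t_prop = 36000000/300000000 = 120 ms.
Pipeline fill: first packet needs 2·t_tx to clear all hops; remaining 173 packets each add one t_tx.
Total = (2+174-1)·t_tx + 2·t_prop = 175·2.76056 + 2·120 = 723 ms.

723 ms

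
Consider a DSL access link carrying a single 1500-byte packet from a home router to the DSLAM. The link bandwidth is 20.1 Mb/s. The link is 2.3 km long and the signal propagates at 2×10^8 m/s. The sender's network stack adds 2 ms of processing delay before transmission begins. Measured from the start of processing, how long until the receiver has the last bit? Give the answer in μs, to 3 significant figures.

L = 1500 × 8 = 12000 bits.
Transmission delay = L/R = 12000 / 20100000 = 597.015 μs.
Propagation delay = d/s = 2300 m / 200000000 m/s = 11.5 μs.
Plus processing delay 2 ms = 2000 μs.
Total = 2610 μs.

2610 μs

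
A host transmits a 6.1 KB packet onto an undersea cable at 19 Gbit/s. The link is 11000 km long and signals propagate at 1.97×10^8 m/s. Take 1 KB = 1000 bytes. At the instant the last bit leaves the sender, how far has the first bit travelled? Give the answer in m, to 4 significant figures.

t_tx = L/R = 48800/19000000000 = 2.56842e-06 s.
Distance = s × t_tx = 197000000 × 2.56842e-06 = 506.0 m.

506.0 m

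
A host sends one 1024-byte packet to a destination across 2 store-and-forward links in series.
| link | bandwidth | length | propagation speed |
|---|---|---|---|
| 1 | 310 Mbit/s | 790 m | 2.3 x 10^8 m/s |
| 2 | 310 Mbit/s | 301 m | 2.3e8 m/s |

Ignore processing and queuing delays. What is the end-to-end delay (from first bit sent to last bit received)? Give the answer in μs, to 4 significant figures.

L = 1024 × 8 = 8192 bits.
Transmission delay per hop = L/R = 8192/310000000 = 26.4258 μs; 2 hops → 52.8516 μs.
Propagation delays (d/s per hop): 3.43478, 1.3087 μs; sum = 4.74348 μs.
End-to-end = 57.60 μs.

57.60 μs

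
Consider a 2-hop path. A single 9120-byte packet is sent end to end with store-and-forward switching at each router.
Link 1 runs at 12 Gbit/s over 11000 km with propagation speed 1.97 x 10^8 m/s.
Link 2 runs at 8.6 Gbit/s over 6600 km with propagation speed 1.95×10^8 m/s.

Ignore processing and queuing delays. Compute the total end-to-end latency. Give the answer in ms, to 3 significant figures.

89.7 ms

L = 9120 × 8 = 72960 bits.
Transmission delays (L/R per hop): 0.00608, 0.00848372 ms; sum = 0.0145637 ms.
Propagation delays (d/s per hop): 55.8376, 33.8462 ms; sum = 89.6837 ms.
End-to-end = 89.7 ms.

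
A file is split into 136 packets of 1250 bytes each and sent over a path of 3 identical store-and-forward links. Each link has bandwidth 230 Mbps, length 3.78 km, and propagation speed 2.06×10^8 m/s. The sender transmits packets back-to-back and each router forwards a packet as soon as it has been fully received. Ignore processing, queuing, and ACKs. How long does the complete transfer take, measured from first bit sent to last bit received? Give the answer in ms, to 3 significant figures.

Per-hop transmission t_tx = L/R = 10000/230000000 = 0.0434783 ms.
Per-hop propagation t_prop = 3780/206000000 = 0.0183495 ms.
Pipeline fill: first packet needs 3·t_tx to clear all hops; remaining 135 packets each add one t_tx.
Total = (3+136-1)·t_tx + 3·t_prop = 138·0.0434783 + 3·0.0183495 = 6.06 ms.

6.06 ms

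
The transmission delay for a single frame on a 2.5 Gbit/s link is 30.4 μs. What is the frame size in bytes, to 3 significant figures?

L = R × t_tx = 2500000000 b/s × 3.04e-05 s = 76000 bits.
In bytes: 76000 / 8 = 9500 bytes.

9500 bytes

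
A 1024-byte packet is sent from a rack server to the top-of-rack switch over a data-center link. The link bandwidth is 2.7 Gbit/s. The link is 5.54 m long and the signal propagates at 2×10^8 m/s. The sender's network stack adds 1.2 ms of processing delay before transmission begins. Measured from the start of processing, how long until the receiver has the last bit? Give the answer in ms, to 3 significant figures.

1.20 ms

L = 1024 × 8 = 8192 bits.
Transmission delay = L/R = 8192 / 2700000000 = 0.00303407 ms.
Propagation delay = d/s = 5.54 m / 200000000 m/s = 2.77e-05 ms.
Plus processing delay 1.2 ms = 1.2 ms.
Total = 1.20 ms.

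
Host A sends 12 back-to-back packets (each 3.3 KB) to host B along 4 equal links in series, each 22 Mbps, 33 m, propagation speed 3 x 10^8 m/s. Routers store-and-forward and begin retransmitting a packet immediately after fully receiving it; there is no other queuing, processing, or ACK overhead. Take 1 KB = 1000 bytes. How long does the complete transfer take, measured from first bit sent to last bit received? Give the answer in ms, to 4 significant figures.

18.00 ms

Per-hop transmission t_tx = L/R = 26400/22000000 = 1.2 ms.
Per-hop propagation t_prop = 33/300000000 = 0.00011 ms.
Pipeline fill: first packet needs 4·t_tx to clear all hops; remaining 11 packets each add one t_tx.
Total = (4+12-1)·t_tx + 4·t_prop = 15·1.2 + 4·0.00011 = 18.00 ms.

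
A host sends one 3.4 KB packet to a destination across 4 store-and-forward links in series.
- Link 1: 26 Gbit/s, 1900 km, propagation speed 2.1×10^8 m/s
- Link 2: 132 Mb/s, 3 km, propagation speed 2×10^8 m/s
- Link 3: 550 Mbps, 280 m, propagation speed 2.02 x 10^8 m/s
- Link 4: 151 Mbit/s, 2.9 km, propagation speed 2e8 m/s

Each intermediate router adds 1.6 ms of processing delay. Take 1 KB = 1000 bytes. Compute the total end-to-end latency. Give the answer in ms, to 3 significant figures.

L = 27200 bits.
Transmission delays (L/R per hop): 0.00104615, 0.206061, 0.0494545, 0.180132 ms; sum = 0.436694 ms.
Propagation delays (d/s per hop): 9.04762, 0.015, 0.00138614, 0.0145 ms; sum = 9.07851 ms.
Processing at 3 router(s): 3 × 1.6 ms = 4.8 ms.
End-to-end = 14.3 ms.

14.3 ms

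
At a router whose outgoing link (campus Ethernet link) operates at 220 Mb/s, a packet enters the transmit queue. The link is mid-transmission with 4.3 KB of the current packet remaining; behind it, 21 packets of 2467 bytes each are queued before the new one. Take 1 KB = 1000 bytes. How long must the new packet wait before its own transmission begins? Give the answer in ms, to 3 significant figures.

2.04 ms

Each queued packet: L/R = 19736/220000000 = 0.0897091 ms.
21 queued → 1.88389 ms.
Plus remaining 34400 bits of current packet: 0.156364 ms.
Queuing delay = 2.04 ms.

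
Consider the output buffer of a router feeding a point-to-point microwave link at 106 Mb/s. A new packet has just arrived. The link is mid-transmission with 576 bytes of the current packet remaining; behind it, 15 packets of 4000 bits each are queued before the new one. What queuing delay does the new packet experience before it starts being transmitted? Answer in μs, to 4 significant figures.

Each queued packet: L/R = 4000/106000000 = 37.7358 μs.
15 queued → 566.038 μs.
Plus remaining 4608 bits of current packet: 43.4717 μs.
Queuing delay = 609.5 μs.

609.5 μs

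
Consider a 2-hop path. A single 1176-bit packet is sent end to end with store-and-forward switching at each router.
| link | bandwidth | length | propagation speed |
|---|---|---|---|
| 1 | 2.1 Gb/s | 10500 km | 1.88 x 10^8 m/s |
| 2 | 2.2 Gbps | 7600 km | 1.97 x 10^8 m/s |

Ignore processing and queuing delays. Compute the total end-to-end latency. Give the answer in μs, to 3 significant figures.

94400 μs

Transmission delays (L/R per hop): 0.56, 0.534545 μs; sum = 1.09455 μs.
Propagation delays (d/s per hop): 55851.1, 38578.7 μs; sum = 94429.7 μs.
End-to-end = 94400 μs.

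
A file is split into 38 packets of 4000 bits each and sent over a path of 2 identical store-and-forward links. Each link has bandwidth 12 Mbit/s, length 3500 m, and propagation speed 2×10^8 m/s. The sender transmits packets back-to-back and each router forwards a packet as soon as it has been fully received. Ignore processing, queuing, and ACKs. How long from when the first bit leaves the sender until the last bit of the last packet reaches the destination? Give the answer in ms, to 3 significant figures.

13.0 ms

Per-hop transmission t_tx = L/R = 4000/12000000 = 0.333333 ms.
Per-hop propagation t_prop = 3500/200000000 = 0.0175 ms.
Pipeline fill: first packet needs 2·t_tx to clear all hops; remaining 37 packets each add one t_tx.
Total = (2+38-1)·t_tx + 2·t_prop = 39·0.333333 + 2·0.0175 = 13.0 ms.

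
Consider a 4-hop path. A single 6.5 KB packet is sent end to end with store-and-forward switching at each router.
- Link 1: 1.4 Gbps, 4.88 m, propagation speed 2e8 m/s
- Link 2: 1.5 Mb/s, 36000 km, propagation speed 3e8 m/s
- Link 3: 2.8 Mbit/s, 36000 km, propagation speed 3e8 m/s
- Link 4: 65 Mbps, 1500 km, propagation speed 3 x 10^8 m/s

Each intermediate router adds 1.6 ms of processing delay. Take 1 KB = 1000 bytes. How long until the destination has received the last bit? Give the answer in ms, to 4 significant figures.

303.9 ms

L = 52000 bits.
Transmission delays (L/R per hop): 0.0371429, 34.6667, 18.5714, 0.8 ms; sum = 54.0752 ms.
Propagation delays (d/s per hop): 2.44e-05, 120, 120, 5 ms; sum = 245 ms.
Processing at 3 router(s): 3 × 1.6 ms = 4.8 ms.
End-to-end = 303.9 ms.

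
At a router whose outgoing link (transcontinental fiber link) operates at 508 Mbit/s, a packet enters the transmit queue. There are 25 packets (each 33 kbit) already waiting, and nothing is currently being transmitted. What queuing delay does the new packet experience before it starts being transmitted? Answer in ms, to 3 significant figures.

Each queued packet: L/R = 33000/508000000 = 0.0649606 ms.
25 queued → 1.62402 ms.
Queuing delay = 1.62 ms.

1.62 ms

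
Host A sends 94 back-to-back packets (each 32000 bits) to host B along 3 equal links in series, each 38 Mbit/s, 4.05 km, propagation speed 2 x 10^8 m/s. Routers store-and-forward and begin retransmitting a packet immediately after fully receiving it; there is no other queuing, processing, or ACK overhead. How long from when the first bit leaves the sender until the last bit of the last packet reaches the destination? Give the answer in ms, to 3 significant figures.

80.9 ms

Per-hop transmission t_tx = L/R = 32000/38000000 = 0.842105 ms.
Per-hop propagation t_prop = 4050/200000000 = 0.02025 ms.
Pipeline fill: first packet needs 3·t_tx to clear all hops; remaining 93 packets each add one t_tx.
Total = (3+94-1)·t_tx + 3·t_prop = 96·0.842105 + 3·0.02025 = 80.9 ms.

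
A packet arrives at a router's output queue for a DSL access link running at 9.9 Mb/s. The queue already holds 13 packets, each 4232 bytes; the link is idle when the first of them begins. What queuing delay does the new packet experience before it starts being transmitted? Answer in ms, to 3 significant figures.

44.5 ms

Each queued packet: L/R = 33856/9900000 = 3.4198 ms.
13 queued → 44.4574 ms.
Queuing delay = 44.5 ms.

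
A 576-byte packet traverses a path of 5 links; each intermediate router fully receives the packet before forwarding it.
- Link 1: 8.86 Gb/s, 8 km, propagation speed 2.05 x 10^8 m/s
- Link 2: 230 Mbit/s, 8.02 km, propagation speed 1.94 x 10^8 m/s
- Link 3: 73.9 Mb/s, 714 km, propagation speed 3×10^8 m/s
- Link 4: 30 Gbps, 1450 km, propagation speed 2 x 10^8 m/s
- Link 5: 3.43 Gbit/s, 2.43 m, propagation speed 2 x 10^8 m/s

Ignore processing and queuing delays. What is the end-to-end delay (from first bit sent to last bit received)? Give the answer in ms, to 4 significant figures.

9.795 ms

L = 576 × 8 = 4608 bits.
Transmission delays (L/R per hop): 0.00052009, 0.0200348, 0.0623545, 0.0001536, 0.00134344 ms; sum = 0.0844064 ms.
Propagation delays (d/s per hop): 0.0390244, 0.0413402, 2.38, 7.25, 1.215e-05 ms; sum = 9.71038 ms.
End-to-end = 9.795 ms.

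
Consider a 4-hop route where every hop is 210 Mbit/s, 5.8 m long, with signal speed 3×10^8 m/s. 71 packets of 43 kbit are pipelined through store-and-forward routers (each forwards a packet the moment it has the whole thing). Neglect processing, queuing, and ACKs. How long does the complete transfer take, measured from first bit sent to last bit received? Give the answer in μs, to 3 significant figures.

15200 μs

Per-hop transmission t_tx = L/R = 43000/210000000 = 204.762 μs.
Per-hop propagation t_prop = 5.8/300000000 = 0.0193333 μs.
Pipeline fill: first packet needs 4·t_tx to clear all hops; remaining 70 packets each add one t_tx.
Total = (4+71-1)·t_tx + 4·t_prop = 74·204.762 + 4·0.0193333 = 15200 μs.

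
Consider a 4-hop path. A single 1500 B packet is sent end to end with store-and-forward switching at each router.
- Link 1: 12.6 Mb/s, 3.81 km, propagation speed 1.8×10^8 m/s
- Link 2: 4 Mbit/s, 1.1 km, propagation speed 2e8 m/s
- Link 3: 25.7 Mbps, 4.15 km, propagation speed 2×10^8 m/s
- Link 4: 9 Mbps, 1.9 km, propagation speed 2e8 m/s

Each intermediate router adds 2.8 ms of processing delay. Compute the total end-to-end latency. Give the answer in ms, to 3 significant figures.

L = 1500 × 8 = 12000 bits.
Transmission delays (L/R per hop): 0.952381, 3, 0.466926, 1.33333 ms; sum = 5.75264 ms.
Propagation delays (d/s per hop): 0.0211667, 0.0055, 0.02075, 0.0095 ms; sum = 0.0569167 ms.
Processing at 3 router(s): 3 × 2.8 ms = 8.4 ms.
End-to-end = 14.2 ms.

14.2 ms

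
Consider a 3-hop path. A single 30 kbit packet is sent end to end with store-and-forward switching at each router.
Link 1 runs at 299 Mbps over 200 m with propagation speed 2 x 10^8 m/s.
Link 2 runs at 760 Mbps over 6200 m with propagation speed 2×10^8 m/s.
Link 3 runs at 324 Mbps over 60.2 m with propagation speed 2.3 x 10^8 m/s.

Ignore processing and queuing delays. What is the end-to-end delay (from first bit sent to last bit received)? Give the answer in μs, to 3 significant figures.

265 μs

L = 30000 bits.
Transmission delays (L/R per hop): 100.334, 39.4737, 92.5926 μs; sum = 232.401 μs.
Propagation delays (d/s per hop): 1, 31, 0.261739 μs; sum = 32.2617 μs.
End-to-end = 265 μs.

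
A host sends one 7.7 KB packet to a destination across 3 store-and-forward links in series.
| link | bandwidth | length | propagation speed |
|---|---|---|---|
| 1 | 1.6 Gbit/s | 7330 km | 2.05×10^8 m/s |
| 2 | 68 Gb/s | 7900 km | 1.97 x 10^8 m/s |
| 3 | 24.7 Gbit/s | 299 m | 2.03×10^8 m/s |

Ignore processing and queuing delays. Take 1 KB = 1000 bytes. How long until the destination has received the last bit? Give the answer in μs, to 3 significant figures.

75900 μs

L = 61600 bits.
Transmission delays (L/R per hop): 38.5, 0.905882, 2.49393 μs; sum = 41.8998 μs.
Propagation delays (d/s per hop): 35756.1, 40101.5, 1.47291 μs; sum = 75859.1 μs.
End-to-end = 75900 μs.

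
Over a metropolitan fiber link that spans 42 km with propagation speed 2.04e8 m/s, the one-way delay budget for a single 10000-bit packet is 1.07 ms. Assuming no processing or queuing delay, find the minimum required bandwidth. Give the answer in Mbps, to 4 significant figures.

11.57 Mbps

Propagation delay = 42000 / 204000000 = 0.205882 ms.
Transmission budget = 1.07 − 0.205882 = 0.864118 ms.
R ≥ L / t_tx = 10000 bits / 0.000864118 s = 11.57 Mbps.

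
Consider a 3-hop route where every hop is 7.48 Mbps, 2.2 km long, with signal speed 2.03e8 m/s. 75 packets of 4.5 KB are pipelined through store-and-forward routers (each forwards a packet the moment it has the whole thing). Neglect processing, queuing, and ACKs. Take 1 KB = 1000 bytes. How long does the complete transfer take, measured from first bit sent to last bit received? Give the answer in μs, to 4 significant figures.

370600 μs

Per-hop transmission t_tx = L/R = 36000/7480000 = 4812.83 μs.
Per-hop propagation t_prop = 2200/2.03e+08 = 10.8374 μs.
Pipeline fill: first packet needs 3·t_tx to clear all hops; remaining 74 packets each add one t_tx.
Total = (3+75-1)·t_tx + 3·t_prop = 77·4812.83 + 3·10.8374 = 370600 μs.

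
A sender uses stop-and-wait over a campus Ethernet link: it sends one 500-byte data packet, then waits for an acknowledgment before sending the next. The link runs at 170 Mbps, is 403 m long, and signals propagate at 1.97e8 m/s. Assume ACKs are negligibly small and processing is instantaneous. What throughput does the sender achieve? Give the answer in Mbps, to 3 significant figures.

145 Mbps

t_tx = L/R = 4000/170000000 = 2.35294e-05 s.
t_prop = 403/197000000 = 2.04569e-06 s; RTT = 4.09137e-06 s.
Cycle = t_tx + RTT = 2.76208e-05 s.
Throughput = L / cycle = 4000 / 2.76208e-05 = 145 Mbps.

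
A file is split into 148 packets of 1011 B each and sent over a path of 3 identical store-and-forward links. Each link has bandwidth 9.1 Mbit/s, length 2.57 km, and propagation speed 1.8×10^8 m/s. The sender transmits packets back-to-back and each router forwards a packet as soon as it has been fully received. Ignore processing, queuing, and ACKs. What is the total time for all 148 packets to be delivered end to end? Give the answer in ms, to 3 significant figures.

133 ms

Per-hop transmission t_tx = L/R = 8088/9100000 = 0.888791 ms.
Per-hop propagation t_prop = 2570/180000000 = 0.0142778 ms.
Pipeline fill: first packet needs 3·t_tx to clear all hops; remaining 147 packets each add one t_tx.
Total = (3+148-1)·t_tx + 3·t_prop = 150·0.888791 + 3·0.0142778 = 133 ms.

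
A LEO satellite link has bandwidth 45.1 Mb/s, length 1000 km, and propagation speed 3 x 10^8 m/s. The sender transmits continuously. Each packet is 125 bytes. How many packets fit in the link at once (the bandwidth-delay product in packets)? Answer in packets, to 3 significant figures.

150 packets

Propagation delay = 1000000 / 300000000 = 0.00333333 s.
BDP = R × t_prop = 45100000 × 0.00333333 = 150333 bits.
In packets of 1000 bits: 150 packets.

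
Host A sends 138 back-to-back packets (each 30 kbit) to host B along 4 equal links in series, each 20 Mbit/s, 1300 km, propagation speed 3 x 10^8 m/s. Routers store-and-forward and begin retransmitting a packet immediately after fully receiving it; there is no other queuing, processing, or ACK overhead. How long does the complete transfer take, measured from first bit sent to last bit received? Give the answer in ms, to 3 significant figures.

229 ms

Per-hop transmission t_tx = L/R = 30000/20000000 = 1.5 ms.
Per-hop propagation t_prop = 1300000/300000000 = 4.33333 ms.
Pipeline fill: first packet needs 4·t_tx to clear all hops; remaining 137 packets each add one t_tx.
Total = (4+138-1)·t_tx + 4·t_prop = 141·1.5 + 4·4.33333 = 229 ms.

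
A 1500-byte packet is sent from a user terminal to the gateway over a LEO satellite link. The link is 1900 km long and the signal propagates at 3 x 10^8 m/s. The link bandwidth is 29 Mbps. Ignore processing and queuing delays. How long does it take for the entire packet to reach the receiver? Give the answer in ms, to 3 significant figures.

L = 1500 × 8 = 12000 bits.
Transmission delay = L/R = 12000 / 29000000 = 0.413793 ms.
Propagation delay = d/s = 1900000 m / 300000000 m/s = 6.33333 ms.
Total = 6.75 ms.

6.75 ms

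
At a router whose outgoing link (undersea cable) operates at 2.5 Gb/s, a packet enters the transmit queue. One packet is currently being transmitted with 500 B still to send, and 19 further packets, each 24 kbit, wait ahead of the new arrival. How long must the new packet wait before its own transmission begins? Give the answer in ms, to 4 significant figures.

Each queued packet: L/R = 24000/2500000000 = 0.0096 ms.
19 queued → 0.1824 ms.
Plus remaining 4000 bits of current packet: 0.0016 ms.
Queuing delay = 0.1840 ms.

0.1840 ms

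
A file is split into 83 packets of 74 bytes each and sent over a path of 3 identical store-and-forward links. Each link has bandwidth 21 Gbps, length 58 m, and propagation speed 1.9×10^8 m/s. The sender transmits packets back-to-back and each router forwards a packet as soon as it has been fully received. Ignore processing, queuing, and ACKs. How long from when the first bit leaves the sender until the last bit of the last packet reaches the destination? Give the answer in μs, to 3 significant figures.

Per-hop transmission t_tx = L/R = 592/21000000000 = 0.0281905 μs.
Per-hop propagation t_prop = 58/190000000 = 0.305263 μs.
Pipeline fill: first packet needs 3·t_tx to clear all hops; remaining 82 packets each add one t_tx.
Total = (3+83-1)·t_tx + 3·t_prop = 85·0.0281905 + 3·0.305263 = 3.31 μs.

3.31 μs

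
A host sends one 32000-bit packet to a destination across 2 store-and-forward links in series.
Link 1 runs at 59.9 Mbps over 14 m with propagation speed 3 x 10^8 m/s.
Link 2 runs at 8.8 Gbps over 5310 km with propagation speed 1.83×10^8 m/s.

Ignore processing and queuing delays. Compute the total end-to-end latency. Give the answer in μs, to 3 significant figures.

29600 μs

Transmission delays (L/R per hop): 534.224, 3.63636 μs; sum = 537.86 μs.
Propagation delays (d/s per hop): 0.0466667, 29016.4 μs; sum = 29016.4 μs.
End-to-end = 29600 μs.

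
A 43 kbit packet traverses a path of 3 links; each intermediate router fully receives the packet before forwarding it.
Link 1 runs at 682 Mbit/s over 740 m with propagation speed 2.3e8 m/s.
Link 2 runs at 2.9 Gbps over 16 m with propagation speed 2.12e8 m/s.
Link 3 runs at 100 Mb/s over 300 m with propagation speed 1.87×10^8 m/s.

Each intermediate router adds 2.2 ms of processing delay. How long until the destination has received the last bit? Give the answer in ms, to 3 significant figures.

4.91 ms

L = 43000 bits.
Transmission delays (L/R per hop): 0.0630499, 0.0148276, 0.43 ms; sum = 0.507877 ms.
Propagation delays (d/s per hop): 0.00321739, 7.54717e-05, 0.00160428 ms; sum = 0.00489714 ms.
Processing at 2 router(s): 2 × 2.2 ms = 4.4 ms.
End-to-end = 4.91 ms.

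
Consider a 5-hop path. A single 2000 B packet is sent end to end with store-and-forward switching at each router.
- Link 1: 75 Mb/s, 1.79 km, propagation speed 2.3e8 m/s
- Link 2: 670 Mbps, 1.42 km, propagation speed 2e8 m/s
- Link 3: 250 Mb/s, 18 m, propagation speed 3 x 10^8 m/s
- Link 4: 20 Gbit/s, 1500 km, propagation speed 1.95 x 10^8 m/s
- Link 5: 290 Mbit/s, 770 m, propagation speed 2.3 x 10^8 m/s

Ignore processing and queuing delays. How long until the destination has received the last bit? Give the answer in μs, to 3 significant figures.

8070 μs

L = 2000 × 8 = 16000 bits.
Transmission delays (L/R per hop): 213.333, 23.8806, 64, 0.8, 55.1724 μs; sum = 357.186 μs.
Propagation delays (d/s per hop): 7.78261, 7.1, 0.06, 7692.31, 3.34783 μs; sum = 7710.6 μs.
End-to-end = 8070 μs.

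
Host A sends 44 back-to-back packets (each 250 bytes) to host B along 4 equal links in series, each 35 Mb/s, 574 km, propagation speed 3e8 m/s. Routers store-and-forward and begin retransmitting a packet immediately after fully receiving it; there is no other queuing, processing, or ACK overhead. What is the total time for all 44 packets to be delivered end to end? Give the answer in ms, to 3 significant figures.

Per-hop transmission t_tx = L/R = 2000/35000000 = 0.0571429 ms.
Per-hop propagation t_prop = 574000/300000000 = 1.91333 ms.
Pipeline fill: first packet needs 4·t_tx to clear all hops; remaining 43 packets each add one t_tx.
Total = (4+44-1)·t_tx + 4·t_prop = 47·0.0571429 + 4·1.91333 = 10.3 ms.

10.3 ms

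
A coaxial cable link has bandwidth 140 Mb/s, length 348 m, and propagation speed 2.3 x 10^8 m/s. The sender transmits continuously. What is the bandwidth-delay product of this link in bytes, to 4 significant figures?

Propagation delay = 348 / 2.3e+08 = 1.51304e-06 s.
BDP = R × t_prop = 140000000 × 1.51304e-06 = 211.826 bits.
In bytes: 211.826/8 = 26.48 bytes.

26.48 bytes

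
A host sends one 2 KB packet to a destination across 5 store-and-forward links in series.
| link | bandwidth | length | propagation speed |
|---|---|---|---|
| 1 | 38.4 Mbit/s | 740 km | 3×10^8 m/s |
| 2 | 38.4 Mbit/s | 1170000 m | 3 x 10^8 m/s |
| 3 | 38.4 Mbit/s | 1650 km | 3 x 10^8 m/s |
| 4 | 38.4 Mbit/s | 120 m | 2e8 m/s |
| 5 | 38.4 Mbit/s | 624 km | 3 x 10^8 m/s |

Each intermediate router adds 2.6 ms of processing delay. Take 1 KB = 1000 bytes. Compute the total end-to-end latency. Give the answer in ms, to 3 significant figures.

26.4 ms

L = 16000 bits.
Transmission delay per hop = L/R = 16000/38400000 = 0.416667 ms; 5 hops → 2.08333 ms.
Propagation delays (d/s per hop): 2.46667, 3.9, 5.5, 0.0006, 2.08 ms; sum = 13.9473 ms.
Processing at 4 router(s): 4 × 2.6 ms = 10.4 ms.
End-to-end = 26.4 ms.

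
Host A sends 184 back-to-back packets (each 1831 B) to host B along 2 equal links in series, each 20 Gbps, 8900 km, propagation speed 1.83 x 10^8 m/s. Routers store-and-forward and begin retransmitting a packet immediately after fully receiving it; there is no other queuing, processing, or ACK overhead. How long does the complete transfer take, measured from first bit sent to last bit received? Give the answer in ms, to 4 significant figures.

97.40 ms

Per-hop transmission t_tx = L/R = 14648/20000000000 = 0.0007324 ms.
Per-hop propagation t_prop = 8900000/183000000 = 48.6339 ms.
Pipeline fill: first packet needs 2·t_tx to clear all hops; remaining 183 packets each add one t_tx.
Total = (2+184-1)·t_tx + 2·t_prop = 185·0.0007324 + 2·48.6339 = 97.40 ms.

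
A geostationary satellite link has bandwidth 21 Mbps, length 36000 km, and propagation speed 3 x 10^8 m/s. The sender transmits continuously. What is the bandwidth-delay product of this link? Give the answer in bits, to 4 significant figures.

2520000 bits

Propagation delay = 36000000 / 300000000 = 0.12 s.
BDP = R × t_prop = 21000000 × 0.12 = 2520000 bits.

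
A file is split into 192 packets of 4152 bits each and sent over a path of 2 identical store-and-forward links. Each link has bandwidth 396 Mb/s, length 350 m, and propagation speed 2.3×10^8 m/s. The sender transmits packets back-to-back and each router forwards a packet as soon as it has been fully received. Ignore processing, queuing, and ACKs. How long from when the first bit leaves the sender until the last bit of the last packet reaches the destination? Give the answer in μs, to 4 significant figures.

Per-hop transmission t_tx = L/R = 4152/396000000 = 10.4848 μs.
Per-hop propagation t_prop = 350/2.3e+08 = 1.52174 μs.
Pipeline fill: first packet needs 2·t_tx to clear all hops; remaining 191 packets each add one t_tx.
Total = (2+192-1)·t_tx + 2·t_prop = 193·10.4848 + 2·1.52174 = 2027 μs.

2027 μs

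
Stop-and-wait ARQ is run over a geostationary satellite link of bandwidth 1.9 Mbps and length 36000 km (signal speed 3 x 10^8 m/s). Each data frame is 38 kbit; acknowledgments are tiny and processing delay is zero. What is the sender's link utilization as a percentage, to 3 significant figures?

7.69 %

t_tx = L/R = 38000/1900000 = 0.02 s.
t_prop = 36000000/300000000 = 0.12 s; RTT = 0.24 s.
Cycle = t_tx + RTT = 0.26 s.
Utilization = t_tx / cycle = 0.02/0.26 = 7.69 %.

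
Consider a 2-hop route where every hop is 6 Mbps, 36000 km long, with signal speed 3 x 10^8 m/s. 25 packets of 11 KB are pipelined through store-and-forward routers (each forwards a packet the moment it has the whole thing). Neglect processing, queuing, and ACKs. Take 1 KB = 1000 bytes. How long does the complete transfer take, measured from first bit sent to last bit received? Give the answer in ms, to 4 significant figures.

Per-hop transmission t_tx = L/R = 88000/6000000 = 14.6667 ms.
Per-hop propagation t_prop = 36000000/300000000 = 120 ms.
Pipeline fill: first packet needs 2·t_tx to clear all hops; remaining 24 packets each add one t_tx.
Total = (2+25-1)·t_tx + 2·t_prop = 26·14.6667 + 2·120 = 621.3 ms.

621.3 ms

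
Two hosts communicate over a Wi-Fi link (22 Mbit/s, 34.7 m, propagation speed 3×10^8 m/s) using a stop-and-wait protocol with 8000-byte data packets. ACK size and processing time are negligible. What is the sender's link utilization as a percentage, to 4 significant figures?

t_tx = L/R = 64000/22000000 = 0.00290909 s.
t_prop = 34.7/300000000 = 1.15667e-07 s; RTT = 2.31333e-07 s.
Cycle = t_tx + RTT = 0.00290932 s.
Utilization = t_tx / cycle = 0.00290909/0.00290932 = 99.99 %.

99.99 %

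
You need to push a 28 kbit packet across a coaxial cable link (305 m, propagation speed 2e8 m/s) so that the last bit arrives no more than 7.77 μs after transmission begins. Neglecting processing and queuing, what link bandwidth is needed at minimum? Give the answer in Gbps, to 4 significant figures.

4.484 Gbps

Propagation delay = 305 / 200000000 = 1.525 μs.
Transmission budget = 7.77 − 1.525 = 6.245 μs.
R ≥ L / t_tx = 28000 bits / 6.245e-06 s = 4.484 Gbps.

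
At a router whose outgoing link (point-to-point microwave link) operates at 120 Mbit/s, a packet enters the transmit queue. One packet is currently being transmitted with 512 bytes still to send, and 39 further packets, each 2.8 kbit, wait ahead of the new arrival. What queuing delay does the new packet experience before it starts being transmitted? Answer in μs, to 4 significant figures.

944.1 μs

Each queued packet: L/R = 2800/120000000 = 23.3333 μs.
39 queued → 910 μs.
Plus remaining 4096 bits of current packet: 34.1333 μs.
Queuing delay = 944.1 μs.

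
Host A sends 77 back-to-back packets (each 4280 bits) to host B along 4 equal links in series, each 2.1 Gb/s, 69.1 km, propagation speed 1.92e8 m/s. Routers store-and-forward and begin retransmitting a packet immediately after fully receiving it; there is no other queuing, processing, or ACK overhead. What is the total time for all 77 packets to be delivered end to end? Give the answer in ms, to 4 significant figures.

Per-hop transmission t_tx = L/R = 4280/2100000000 = 0.0020381 ms.
Per-hop propagation t_prop = 69100/192000000 = 0.359896 ms.
Pipeline fill: first packet needs 4·t_tx to clear all hops; remaining 76 packets each add one t_tx.
Total = (4+77-1)·t_tx + 4·t_prop = 80·0.0020381 + 4·0.359896 = 1.603 ms.

1.603 ms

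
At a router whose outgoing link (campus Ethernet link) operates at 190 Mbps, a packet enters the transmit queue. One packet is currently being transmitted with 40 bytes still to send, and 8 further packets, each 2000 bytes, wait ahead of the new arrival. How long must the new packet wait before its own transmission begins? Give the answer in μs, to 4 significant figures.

Each queued packet: L/R = 16000/190000000 = 84.2105 μs.
8 queued → 673.684 μs.
Plus remaining 320 bits of current packet: 1.68421 μs.
Queuing delay = 675.4 μs.

675.4 μs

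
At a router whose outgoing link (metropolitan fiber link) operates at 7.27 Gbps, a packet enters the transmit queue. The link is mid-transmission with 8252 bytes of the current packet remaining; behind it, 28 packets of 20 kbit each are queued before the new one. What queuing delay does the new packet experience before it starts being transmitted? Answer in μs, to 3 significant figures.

Each queued packet: L/R = 20000/7270000000 = 2.75103 μs.
28 queued → 77.0289 μs.
Plus remaining 66016 bits of current packet: 9.08061 μs.
Queuing delay = 86.1 μs.

86.1 μs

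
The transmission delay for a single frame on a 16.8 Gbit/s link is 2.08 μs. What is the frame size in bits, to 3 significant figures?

L = R × t_tx = 16800000000 b/s × 2.08e-06 s = 34944 bits.

34900 bits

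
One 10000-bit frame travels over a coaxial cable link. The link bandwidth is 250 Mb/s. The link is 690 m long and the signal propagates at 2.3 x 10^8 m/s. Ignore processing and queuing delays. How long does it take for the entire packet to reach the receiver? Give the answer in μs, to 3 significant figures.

43.0 μs

Transmission delay = L/R = 10000 / 250000000 = 40 μs.
Propagation delay = d/s = 690 m / 2.3e+08 m/s = 3 μs.
Total = 43.0 μs.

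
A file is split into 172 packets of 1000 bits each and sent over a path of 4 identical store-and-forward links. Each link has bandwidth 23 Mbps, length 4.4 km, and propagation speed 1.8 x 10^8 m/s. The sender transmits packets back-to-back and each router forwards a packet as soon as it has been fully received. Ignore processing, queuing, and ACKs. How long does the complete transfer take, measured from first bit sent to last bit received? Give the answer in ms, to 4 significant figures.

Per-hop transmission t_tx = L/R = 1000/23000000 = 0.0434783 ms.
Per-hop propagation t_prop = 4400/180000000 = 0.0244444 ms.
Pipeline fill: first packet needs 4·t_tx to clear all hops; remaining 171 packets each add one t_tx.
Total = (4+172-1)·t_tx + 4·t_prop = 175·0.0434783 + 4·0.0244444 = 7.706 ms.

7.706 ms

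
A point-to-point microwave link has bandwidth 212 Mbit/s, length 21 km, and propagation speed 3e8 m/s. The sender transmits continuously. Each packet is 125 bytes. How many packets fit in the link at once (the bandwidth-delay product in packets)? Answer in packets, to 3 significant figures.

Propagation delay = 21000 / 300000000 = 7e-05 s.
BDP = R × t_prop = 212000000 × 7e-05 = 14840 bits.
In packets of 1000 bits: 14.8 packets.

14.8 packets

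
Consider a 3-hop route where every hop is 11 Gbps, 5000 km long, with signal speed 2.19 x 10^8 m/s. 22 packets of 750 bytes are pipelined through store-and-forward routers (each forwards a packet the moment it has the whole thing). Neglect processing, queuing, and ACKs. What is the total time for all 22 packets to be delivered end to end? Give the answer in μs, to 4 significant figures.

68510 μs

Per-hop transmission t_tx = L/R = 6000/11000000000 = 0.545455 μs.
Per-hop propagation t_prop = 5000000/219000000 = 22831.1 μs.
Pipeline fill: first packet needs 3·t_tx to clear all hops; remaining 21 packets each add one t_tx.
Total = (3+22-1)·t_tx + 3·t_prop = 24·0.545455 + 3·22831.1 = 68510 μs.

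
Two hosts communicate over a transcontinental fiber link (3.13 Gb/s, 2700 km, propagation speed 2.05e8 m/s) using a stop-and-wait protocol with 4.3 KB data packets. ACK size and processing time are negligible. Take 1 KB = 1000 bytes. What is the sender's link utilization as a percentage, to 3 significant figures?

t_tx = L/R = 34400/3130000000 = 1.09904e-05 s.
t_prop = 2700000/2.05e+08 = 0.0131707 s; RTT = 0.0263415 s.
Cycle = t_tx + RTT = 0.0263525 s.
Utilization = t_tx / cycle = 1.09904e-05/0.0263525 = 0.0417 %.

0.0417 %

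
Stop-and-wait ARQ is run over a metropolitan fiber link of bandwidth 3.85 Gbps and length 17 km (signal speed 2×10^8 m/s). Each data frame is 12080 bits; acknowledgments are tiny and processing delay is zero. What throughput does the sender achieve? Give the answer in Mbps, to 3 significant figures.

69.8 Mbps

t_tx = L/R = 12080/3850000000 = 3.13766e-06 s.
t_prop = 17000/200000000 = 8.5e-05 s; RTT = 0.00017 s.
Cycle = t_tx + RTT = 0.000173138 s.
Throughput = L / cycle = 12080 / 0.000173138 = 69.8 Mbps.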